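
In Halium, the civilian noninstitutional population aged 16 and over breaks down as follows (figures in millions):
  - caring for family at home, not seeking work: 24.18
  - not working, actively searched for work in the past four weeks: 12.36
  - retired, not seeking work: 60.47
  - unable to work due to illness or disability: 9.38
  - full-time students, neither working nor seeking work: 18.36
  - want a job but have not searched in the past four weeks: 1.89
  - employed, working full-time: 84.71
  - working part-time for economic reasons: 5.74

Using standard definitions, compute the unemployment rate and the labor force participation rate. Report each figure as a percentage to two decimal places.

Unemployment rate ≈ 12.02%; labor force participation rate ≈ 47.36%.

Employed = 84.71 + 5.74 = 90.45 million (anyone who worked, including part-time for economic reasons, counts as employed).
Unemployed = 12.36 million.
Labor force = 90.45 + 12.36 = 102.81 million.
Not in labor force = 24.18 + 60.47 + 9.38 + 18.36 + 1.89 = 114.28 million (those not working and not actively searching are outside the labor force — including those who want a job but have given up searching).
Civilian working-age population = 102.81 + 114.28 = 217.09 million.
Unemployment rate = 12.36 / 102.81 = 12.02%.
Labor force participation rate = 102.81 / 217.09 = 47.36%.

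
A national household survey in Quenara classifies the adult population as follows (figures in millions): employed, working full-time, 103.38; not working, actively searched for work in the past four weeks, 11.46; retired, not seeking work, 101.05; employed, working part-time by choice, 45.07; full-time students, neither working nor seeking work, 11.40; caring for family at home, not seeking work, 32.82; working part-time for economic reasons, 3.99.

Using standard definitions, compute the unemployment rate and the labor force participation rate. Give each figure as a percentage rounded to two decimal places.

Unemployment rate ≈ 6.99%; labor force participation rate ≈ 53.01%.

Employed = 103.38 + 45.07 + 3.99 = 152.44 million (anyone who worked, including part-time for economic reasons, counts as employed).
Unemployed = 11.46 million.
Labor force = 152.44 + 11.46 = 163.90 million.
Not in labor force = 101.05 + 11.40 + 32.82 = 145.27 million (those not working and not actively searching are outside the labor force).
Civilian working-age population = 163.90 + 145.27 = 309.17 million.
Unemployment rate = 11.46 / 163.90 = 6.99%.
Labor force participation rate = 163.90 / 309.17 = 53.01%.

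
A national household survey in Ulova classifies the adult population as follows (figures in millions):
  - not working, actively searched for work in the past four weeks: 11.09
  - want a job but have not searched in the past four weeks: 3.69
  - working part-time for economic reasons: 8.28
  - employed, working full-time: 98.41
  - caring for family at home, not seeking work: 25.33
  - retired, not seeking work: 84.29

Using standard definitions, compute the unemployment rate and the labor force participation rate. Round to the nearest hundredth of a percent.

Unemployment rate ≈ 9.42%; labor force participation rate ≈ 50.97%.

Employed = 8.28 + 98.41 = 106.69 million (anyone who worked, including part-time for economic reasons, counts as employed).
Unemployed = 11.09 million.
Labor force = 106.69 + 11.09 = 117.78 million.
Not in labor force = 3.69 + 25.33 + 84.29 = 113.31 million (those not working and not actively searching are outside the labor force — including those who want a job but have given up searching).
Civilian working-age population = 117.78 + 113.31 = 231.09 million.
Unemployment rate = 11.09 / 117.78 = 9.42%.
Labor force participation rate = 117.78 / 231.09 = 50.97%.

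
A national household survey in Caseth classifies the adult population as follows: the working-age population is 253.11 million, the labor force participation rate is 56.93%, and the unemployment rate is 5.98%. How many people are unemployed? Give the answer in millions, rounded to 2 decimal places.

Labor force = 0.5693 × 253.11 = 144.10 million.
Unemployed = 0.0598 × 144.10 ≈ 8.62 million.

About 8.62 million are unemployed.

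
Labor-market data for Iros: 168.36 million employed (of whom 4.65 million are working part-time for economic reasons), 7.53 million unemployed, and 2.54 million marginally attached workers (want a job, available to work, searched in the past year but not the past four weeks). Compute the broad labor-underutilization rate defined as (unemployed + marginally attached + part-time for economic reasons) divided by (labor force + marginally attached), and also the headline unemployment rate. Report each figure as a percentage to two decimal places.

Labor force = 168.36 + 7.53 = 175.89 million.
Numerator = 7.53 + 2.54 + 4.65 = 14.72 million.
Denominator = 175.89 + 2.54 = 178.43 million.
Broad rate = 14.72 / 178.43 = 8.25%.
Headline unemployment rate = 7.53 / 175.89 = 4.28%.

Broad underutilization rate ≈ 8.25%; headline unemployment rate ≈ 4.28%.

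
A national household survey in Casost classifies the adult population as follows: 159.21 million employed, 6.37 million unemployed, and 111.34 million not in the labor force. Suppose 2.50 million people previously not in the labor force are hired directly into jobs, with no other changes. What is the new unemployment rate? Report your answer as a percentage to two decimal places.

New unemployment rate ≈ 3.79%.

Initially, labor force = 159.21 + 6.37 = 165.58 million, so u = 6.37/165.58 = 3.85%.
After the change, employed and labor force both rise by 2.50; unemployed unchanged → E = 161.71, U = 6.37, labor force = 168.08 million.
New unemployment rate = 6.37 / 168.08 = 3.79%.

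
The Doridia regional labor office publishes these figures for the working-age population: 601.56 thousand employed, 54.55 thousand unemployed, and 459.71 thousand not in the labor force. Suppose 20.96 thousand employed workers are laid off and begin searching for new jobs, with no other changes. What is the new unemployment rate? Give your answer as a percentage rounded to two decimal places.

New unemployment rate ≈ 11.51%.

Initially, labor force = 601.56 + 54.55 = 656.11 thousand, so u = 54.55/656.11 = 8.31%.
After the change, employed falls and unemployed rises by 20.96; labor force unchanged → E = 580.60, U = 75.51, labor force = 656.11 thousand.
New unemployment rate = 75.51 / 656.11 = 11.51%.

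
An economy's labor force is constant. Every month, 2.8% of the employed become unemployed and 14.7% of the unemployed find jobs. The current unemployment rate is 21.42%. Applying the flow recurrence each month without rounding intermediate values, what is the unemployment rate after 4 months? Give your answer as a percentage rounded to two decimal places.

Unemployment rate after four months ≈ 18.51%.

With a fixed labor force, u_{t+1} = u_t + s·(1−u_t) − f·u_t = u_t·(1−s−f) + s.
Here 1−s−f = 0.825 and s = 0.028.
u_1 = 0.214200 × 0.825 + 0.028 = 0.204715.
u_2 = 0.204715 × 0.825 + 0.028 = 0.196890.
u_3 = 0.196890 × 0.825 + 0.028 = 0.190434.
u_4 = 0.190434 × 0.825 + 0.028 = 0.185108.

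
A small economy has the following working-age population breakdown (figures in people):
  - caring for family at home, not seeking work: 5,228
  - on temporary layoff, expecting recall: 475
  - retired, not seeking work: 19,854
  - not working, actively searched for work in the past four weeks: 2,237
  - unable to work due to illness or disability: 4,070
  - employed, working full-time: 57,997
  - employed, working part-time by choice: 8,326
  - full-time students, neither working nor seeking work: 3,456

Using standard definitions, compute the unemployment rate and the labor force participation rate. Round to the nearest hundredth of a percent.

Unemployment rate ≈ 3.93%; labor force participation rate ≈ 67.92%.

Employed = 57,997 + 8,326 = 66,323.
Unemployed = 475 + 2,237 = 2,712 (jobless and actively searching, or on temporary layoff).
Labor force = 66,323 + 2,712 = 69,035.
Not in labor force = 5,228 + 19,854 + 4,070 + 3,456 = 32,608 (those not working and not actively searching are outside the labor force).
Civilian working-age population = 69,035 + 32,608 = 101,643.
Unemployment rate = 2,712 / 69,035 = 3.93%.
Labor force participation rate = 69,035 / 101,643 = 67.92%.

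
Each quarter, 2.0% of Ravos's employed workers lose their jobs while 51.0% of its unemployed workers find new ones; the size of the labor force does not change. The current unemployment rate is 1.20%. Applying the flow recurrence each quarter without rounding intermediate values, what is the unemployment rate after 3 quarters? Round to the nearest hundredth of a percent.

Unemployment rate after three quarters ≈ 3.51%.

With a fixed labor force, u_{t+1} = u_t + s·(1−u_t) − f·u_t = u_t·(1−s−f) + s.
Here 1−s−f = 0.470 and s = 0.020.
u_1 = 0.012000 × 0.470 + 0.020 = 0.025640.
u_2 = 0.025640 × 0.470 + 0.020 = 0.032051.
u_3 = 0.032051 × 0.470 + 0.020 = 0.035064.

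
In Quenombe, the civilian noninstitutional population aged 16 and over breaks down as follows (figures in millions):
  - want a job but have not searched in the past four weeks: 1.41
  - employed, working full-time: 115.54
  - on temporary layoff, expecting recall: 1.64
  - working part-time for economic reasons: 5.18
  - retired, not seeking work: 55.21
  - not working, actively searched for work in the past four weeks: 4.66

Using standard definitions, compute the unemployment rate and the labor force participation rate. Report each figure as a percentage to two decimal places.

Unemployment rate ≈ 4.96%; labor force participation rate ≈ 69.17%.

Employed = 115.54 + 5.18 = 120.72 million (anyone who worked, including part-time for economic reasons, counts as employed).
Unemployed = 1.64 + 4.66 = 6.30 million (jobless and actively searching, or on temporary layoff).
Labor force = 120.72 + 6.30 = 127.02 million.
Not in labor force = 1.41 + 55.21 = 56.62 million (those not working and not actively searching are outside the labor force — including those who want a job but have given up searching).
Civilian working-age population = 127.02 + 56.62 = 183.64 million.
Unemployment rate = 6.30 / 127.02 = 4.96%.
Labor force participation rate = 127.02 / 183.64 = 69.17%.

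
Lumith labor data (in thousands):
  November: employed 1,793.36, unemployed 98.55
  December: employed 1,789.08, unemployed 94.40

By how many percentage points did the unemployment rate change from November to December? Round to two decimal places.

November: labor force = 1,793.36 + 98.55 = 1,891.91; u = 98.55/1,891.91 = 5.21%.
December: labor force = 1,789.08 + 94.40 = 1,883.48; u = 94.40/1,883.48 = 5.01%.
Change = 5.01% − 5.21% = −0.20 pp.

The unemployment rate changed by −0.20 percentage points.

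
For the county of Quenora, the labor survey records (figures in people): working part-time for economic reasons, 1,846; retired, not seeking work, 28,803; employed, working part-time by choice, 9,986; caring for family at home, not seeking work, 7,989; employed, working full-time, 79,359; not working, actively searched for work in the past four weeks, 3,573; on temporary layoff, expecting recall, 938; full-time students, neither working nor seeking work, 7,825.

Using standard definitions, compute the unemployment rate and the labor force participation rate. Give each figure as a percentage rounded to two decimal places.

Unemployment rate ≈ 4.71%; labor force participation rate ≈ 68.20%.

Employed = 1,846 + 9,986 + 79,359 = 91,191 (anyone who worked, including part-time for economic reasons, counts as employed).
Unemployed = 3,573 + 938 = 4,511 (jobless and actively searching, or on temporary layoff).
Labor force = 91,191 + 4,511 = 95,702.
Not in labor force = 28,803 + 7,989 + 7,825 = 44,617 (those not working and not actively searching are outside the labor force).
Civilian working-age population = 95,702 + 44,617 = 140,319.
Unemployment rate = 4,511 / 95,702 = 4.71%.
Labor force participation rate = 95,702 / 140,319 = 68.20%.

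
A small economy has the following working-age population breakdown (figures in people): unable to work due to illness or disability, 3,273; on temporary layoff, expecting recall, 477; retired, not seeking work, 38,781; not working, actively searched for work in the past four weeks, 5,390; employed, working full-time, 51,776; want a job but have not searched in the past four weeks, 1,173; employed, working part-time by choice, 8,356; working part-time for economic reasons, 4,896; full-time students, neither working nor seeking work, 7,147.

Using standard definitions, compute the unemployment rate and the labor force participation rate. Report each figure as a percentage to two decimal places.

Unemployment rate ≈ 8.28%; labor force participation rate ≈ 58.46%.

Employed = 51,776 + 8,356 + 4,896 = 65,028 (anyone who worked, including part-time for economic reasons, counts as employed).
Unemployed = 477 + 5,390 = 5,867 (jobless and actively searching, or on temporary layoff).
Labor force = 65,028 + 5,867 = 70,895.
Not in labor force = 3,273 + 38,781 + 1,173 + 7,147 = 50,374 (those not working and not actively searching are outside the labor force — including those who want a job but have given up searching).
Civilian working-age population = 70,895 + 50,374 = 121,269.
Unemployment rate = 5,867 / 70,895 = 8.28%.
Labor force participation rate = 70,895 / 121,269 = 58.46%.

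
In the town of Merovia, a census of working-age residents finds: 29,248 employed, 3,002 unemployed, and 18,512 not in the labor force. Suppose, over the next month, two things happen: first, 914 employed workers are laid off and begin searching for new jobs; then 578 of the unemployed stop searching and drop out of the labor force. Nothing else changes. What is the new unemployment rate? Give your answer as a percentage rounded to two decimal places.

Initially, labor force = 29,248 + 3,002 = 32,250, so u = 3,002/32,250 = 9.31%.
After the first change, employed falls and unemployed rises by 914; labor force unchanged → E = 28,334, U = 3,916, labor force = 32,250.
After the second change, unemployed and labor force both fall by 578 → E = 28,334, U = 3,338, labor force = 31,672.
New unemployment rate = 3,338 / 31,672 = 10.54%.

New unemployment rate ≈ 10.54%.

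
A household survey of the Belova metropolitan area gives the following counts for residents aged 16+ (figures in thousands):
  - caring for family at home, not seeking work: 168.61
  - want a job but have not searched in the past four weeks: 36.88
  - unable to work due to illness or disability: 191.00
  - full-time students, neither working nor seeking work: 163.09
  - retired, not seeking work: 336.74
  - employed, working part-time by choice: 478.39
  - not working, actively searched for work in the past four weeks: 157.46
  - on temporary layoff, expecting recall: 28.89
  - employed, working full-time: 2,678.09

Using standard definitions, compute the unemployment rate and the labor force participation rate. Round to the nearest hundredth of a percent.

Employed = 478.39 + 2,678.09 = 3,156.48 thousand.
Unemployed = 157.46 + 28.89 = 186.35 thousand (jobless and actively searching, or on temporary layoff).
Labor force = 3,156.48 + 186.35 = 3,342.83 thousand.
Not in labor force = 168.61 + 36.88 + 191.00 + 163.09 + 336.74 = 896.32 thousand (those not working and not actively searching are outside the labor force — including those who want a job but have given up searching).
Civilian working-age population = 3,342.83 + 896.32 = 4,239.15 thousand.
Unemployment rate = 186.35 / 3,342.83 = 5.57%.
Labor force participation rate = 3,342.83 / 4,239.15 = 78.86%.

Unemployment rate ≈ 5.57%; labor force participation rate ≈ 78.86%.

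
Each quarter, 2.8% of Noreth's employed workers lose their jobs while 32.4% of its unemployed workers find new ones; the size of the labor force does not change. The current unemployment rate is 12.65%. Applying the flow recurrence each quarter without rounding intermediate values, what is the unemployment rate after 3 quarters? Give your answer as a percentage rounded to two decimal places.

With a fixed labor force, u_{t+1} = u_t + s·(1−u_t) − f·u_t = u_t·(1−s−f) + s.
Here 1−s−f = 0.648 and s = 0.028.
u_1 = 0.126500 × 0.648 + 0.028 = 0.109972.
u_2 = 0.109972 × 0.648 + 0.028 = 0.099262.
u_3 = 0.099262 × 0.648 + 0.028 = 0.092322.

Unemployment rate after three quarters ≈ 9.23%.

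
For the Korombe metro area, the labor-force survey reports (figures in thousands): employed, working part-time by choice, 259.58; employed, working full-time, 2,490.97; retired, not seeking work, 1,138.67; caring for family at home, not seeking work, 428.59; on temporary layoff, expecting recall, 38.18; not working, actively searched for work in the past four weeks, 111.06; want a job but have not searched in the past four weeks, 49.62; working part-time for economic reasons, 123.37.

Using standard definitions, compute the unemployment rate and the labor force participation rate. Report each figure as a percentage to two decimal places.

Employed = 259.58 + 2,490.97 + 123.37 = 2,873.92 thousand (anyone who worked, including part-time for economic reasons, counts as employed).
Unemployed = 38.18 + 111.06 = 149.24 thousand (jobless and actively searching, or on temporary layoff).
Labor force = 2,873.92 + 149.24 = 3,023.16 thousand.
Not in labor force = 1,138.67 + 428.59 + 49.62 = 1,616.88 thousand (those not working and not actively searching are outside the labor force — including those who want a job but have given up searching).
Civilian working-age population = 3,023.16 + 1,616.88 = 4,640.04 thousand.
Unemployment rate = 149.24 / 3,023.16 = 4.94%.
Labor force participation rate = 3,023.16 / 4,640.04 = 65.15%.

Unemployment rate ≈ 4.94%; labor force participation rate ≈ 65.15%.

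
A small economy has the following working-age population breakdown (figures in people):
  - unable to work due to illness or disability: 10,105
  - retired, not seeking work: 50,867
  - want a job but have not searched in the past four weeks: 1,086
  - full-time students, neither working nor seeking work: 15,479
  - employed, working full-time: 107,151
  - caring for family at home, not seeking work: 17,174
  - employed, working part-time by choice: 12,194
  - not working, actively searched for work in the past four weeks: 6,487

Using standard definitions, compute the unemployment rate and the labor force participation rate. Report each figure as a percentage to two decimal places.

Employed = 107,151 + 12,194 = 119,345.
Unemployed = 6,487.
Labor force = 119,345 + 6,487 = 125,832.
Not in labor force = 10,105 + 50,867 + 1,086 + 15,479 + 17,174 = 94,711 (those not working and not actively searching are outside the labor force — including those who want a job but have given up searching).
Civilian working-age population = 125,832 + 94,711 = 220,543.
Unemployment rate = 6,487 / 125,832 = 5.16%.
Labor force participation rate = 125,832 / 220,543 = 57.06%.

Unemployment rate ≈ 5.16%; labor force participation rate ≈ 57.06%.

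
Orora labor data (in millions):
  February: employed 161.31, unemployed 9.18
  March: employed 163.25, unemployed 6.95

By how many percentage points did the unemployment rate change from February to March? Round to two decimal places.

February: labor force = 161.31 + 9.18 = 170.49; u = 9.18/170.49 = 5.38%.
March: labor force = 163.25 + 6.95 = 170.20; u = 6.95/170.20 = 4.08%.
Change = 4.08% − 5.38% = −1.30 pp.

The unemployment rate changed by −1.30 percentage points.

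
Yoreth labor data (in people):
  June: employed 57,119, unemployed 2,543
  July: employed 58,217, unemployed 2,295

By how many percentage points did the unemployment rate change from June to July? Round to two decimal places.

The unemployment rate changed by −0.47 percentage points.

June: labor force = 57,119 + 2,543 = 59,662; u = 2,543/59,662 = 4.26%.
July: labor force = 58,217 + 2,295 = 60,512; u = 2,295/60,512 = 3.79%.
Change = 3.79% − 4.26% = −0.47 pp.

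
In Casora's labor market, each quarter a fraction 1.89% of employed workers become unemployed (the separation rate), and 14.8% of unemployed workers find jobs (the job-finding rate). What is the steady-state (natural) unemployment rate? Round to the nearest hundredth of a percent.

At steady state the flows balance: s·E = f·U, so U/(E+U) = s/(s+f).
u* = 1.89 / (1.89 + 14.8) = 1.89 / 16.69 = 11.32%.

Steady-state unemployment rate ≈ 11.32%.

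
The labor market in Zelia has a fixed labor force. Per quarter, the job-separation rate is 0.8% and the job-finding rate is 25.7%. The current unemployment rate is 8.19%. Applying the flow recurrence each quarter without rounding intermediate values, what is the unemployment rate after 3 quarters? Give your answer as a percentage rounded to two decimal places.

With a fixed labor force, u_{t+1} = u_t + s·(1−u_t) − f·u_t = u_t·(1−s−f) + s.
Here 1−s−f = 0.735 and s = 0.008.
u_1 = 0.081900 × 0.735 + 0.008 = 0.068196.
u_2 = 0.068196 × 0.735 + 0.008 = 0.058124.
u_3 = 0.058124 × 0.735 + 0.008 = 0.050721.

Unemployment rate after three quarters ≈ 5.07%.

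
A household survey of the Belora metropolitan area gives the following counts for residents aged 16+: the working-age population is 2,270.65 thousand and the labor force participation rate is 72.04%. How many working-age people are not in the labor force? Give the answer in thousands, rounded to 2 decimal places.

Share not in the labor force = 1 − 0.7204 = 0.2796.
Not in labor force = 0.2796 × 2,270.65 ≈ 634.87 thousand.

About 634.87 thousand are not in the labor force.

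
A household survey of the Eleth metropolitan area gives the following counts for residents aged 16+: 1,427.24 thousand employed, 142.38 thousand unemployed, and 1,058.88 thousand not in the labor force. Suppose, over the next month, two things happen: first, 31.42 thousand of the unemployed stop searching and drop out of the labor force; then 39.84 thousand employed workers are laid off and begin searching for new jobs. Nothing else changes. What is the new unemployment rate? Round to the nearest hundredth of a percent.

Initially, labor force = 1,427.24 + 142.38 = 1,569.62 thousand, so u = 142.38/1,569.62 = 9.07%.
After the first change, unemployed and labor force both fall by 31.42 → E = 1,427.24, U = 110.96, labor force = 1,538.20 thousand.
After the second change, employed falls and unemployed rises by 39.84; labor force unchanged → E = 1,387.40, U = 150.80, labor force = 1,538.20 thousand.
New unemployment rate = 150.80 / 1,538.20 = 9.80%.

New unemployment rate ≈ 9.80%.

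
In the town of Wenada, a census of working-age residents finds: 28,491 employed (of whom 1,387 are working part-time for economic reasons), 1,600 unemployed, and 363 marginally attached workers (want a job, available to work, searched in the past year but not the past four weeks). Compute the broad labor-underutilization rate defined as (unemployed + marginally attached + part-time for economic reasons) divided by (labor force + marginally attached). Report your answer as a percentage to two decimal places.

Labor force = 28,491 + 1,600 = 30,091.
Numerator = 1,600 + 363 + 1,387 = 3,350.
Denominator = 30,091 + 363 = 30,454.
Broad rate = 3,350 / 30,454 = 11.00%.

Broad underutilization rate ≈ 11.00%.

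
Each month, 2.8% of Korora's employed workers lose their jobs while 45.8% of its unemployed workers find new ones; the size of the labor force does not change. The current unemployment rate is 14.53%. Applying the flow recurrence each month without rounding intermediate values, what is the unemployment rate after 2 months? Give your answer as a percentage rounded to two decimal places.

With a fixed labor force, u_{t+1} = u_t + s·(1−u_t) − f·u_t = u_t·(1−s−f) + s.
Here 1−s−f = 0.514 and s = 0.028.
u_1 = 0.145300 × 0.514 + 0.028 = 0.102684.
u_2 = 0.102684 × 0.514 + 0.028 = 0.080780.

Unemployment rate after two months ≈ 8.08%.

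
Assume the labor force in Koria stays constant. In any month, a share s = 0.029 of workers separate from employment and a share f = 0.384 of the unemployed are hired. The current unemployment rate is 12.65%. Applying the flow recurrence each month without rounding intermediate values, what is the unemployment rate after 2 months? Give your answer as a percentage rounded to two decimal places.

With a fixed labor force, u_{t+1} = u_t + s·(1−u_t) − f·u_t = u_t·(1−s−f) + s.
Here 1−s−f = 0.587 and s = 0.029.
u_1 = 0.126500 × 0.587 + 0.029 = 0.103256.
u_2 = 0.103256 × 0.587 + 0.029 = 0.089611.

Unemployment rate after two months ≈ 8.96%.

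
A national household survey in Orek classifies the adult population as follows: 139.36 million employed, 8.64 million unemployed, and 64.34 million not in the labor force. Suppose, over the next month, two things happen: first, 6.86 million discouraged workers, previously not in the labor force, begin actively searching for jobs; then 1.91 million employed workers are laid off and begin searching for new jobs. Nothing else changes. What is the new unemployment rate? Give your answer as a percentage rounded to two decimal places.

Initially, labor force = 139.36 + 8.64 = 148.00 million, so u = 8.64/148.00 = 5.84%.
After the first change, unemployed and labor force both rise by 6.86 → E = 139.36, U = 15.50, labor force = 154.86 million.
After the second change, employed falls and unemployed rises by 1.91; labor force unchanged → E = 137.45, U = 17.41, labor force = 154.86 million.
New unemployment rate = 17.41 / 154.86 = 11.24%.

New unemployment rate ≈ 11.24%.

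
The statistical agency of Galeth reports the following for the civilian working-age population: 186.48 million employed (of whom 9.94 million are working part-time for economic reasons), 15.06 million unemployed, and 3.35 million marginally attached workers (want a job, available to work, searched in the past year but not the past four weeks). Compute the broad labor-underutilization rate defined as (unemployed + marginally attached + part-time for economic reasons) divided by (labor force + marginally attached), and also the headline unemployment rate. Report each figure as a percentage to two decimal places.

Broad underutilization rate ≈ 13.84%; headline unemployment rate ≈ 7.47%.

Labor force = 186.48 + 15.06 = 201.54 million.
Numerator = 15.06 + 3.35 + 9.94 = 28.35 million.
Denominator = 201.54 + 3.35 = 204.89 million.
Broad rate = 28.35 / 204.89 = 13.84%.
Headline unemployment rate = 15.06 / 201.54 = 7.47%.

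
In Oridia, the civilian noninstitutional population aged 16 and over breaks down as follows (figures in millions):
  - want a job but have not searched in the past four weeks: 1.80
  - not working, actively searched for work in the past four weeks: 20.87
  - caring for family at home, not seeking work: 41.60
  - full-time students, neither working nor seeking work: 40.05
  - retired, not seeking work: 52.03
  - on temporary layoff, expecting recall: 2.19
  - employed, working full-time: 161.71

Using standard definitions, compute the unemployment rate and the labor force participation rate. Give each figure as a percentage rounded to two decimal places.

Unemployment rate ≈ 12.48%; labor force participation rate ≈ 57.70%.

Employed = 161.71 million.
Unemployed = 20.87 + 2.19 = 23.06 million (jobless and actively searching, or on temporary layoff).
Labor force = 161.71 + 23.06 = 184.77 million.
Not in labor force = 1.80 + 41.60 + 40.05 + 52.03 = 135.48 million (those not working and not actively searching are outside the labor force — including those who want a job but have given up searching).
Civilian working-age population = 184.77 + 135.48 = 320.25 million.
Unemployment rate = 23.06 / 184.77 = 12.48%.
Labor force participation rate = 184.77 / 320.25 = 57.70%.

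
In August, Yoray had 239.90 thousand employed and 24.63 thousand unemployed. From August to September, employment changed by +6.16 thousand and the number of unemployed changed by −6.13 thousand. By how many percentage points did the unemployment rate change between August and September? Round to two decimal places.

The unemployment rate changed by −2.32 percentage points.

August: labor force = 239.90 + 24.63 = 264.53; u = 24.63/264.53 = 9.31%.
September: labor force = 246.06 + 18.50 = 264.56; u = 18.50/264.56 = 6.99%.
Change = 6.99% − 9.31% = −2.32 pp.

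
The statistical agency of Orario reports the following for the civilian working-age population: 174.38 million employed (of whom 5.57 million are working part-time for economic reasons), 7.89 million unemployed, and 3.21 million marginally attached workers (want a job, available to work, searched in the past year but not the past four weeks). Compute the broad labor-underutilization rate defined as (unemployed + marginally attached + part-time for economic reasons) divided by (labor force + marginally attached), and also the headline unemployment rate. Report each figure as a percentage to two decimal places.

Broad underutilization rate ≈ 8.99%; headline unemployment rate ≈ 4.33%.

Labor force = 174.38 + 7.89 = 182.27 million.
Numerator = 7.89 + 3.21 + 5.57 = 16.67 million.
Denominator = 182.27 + 3.21 = 185.48 million.
Broad rate = 16.67 / 185.48 = 8.99%.
Headline unemployment rate = 7.89 / 182.27 = 4.33%.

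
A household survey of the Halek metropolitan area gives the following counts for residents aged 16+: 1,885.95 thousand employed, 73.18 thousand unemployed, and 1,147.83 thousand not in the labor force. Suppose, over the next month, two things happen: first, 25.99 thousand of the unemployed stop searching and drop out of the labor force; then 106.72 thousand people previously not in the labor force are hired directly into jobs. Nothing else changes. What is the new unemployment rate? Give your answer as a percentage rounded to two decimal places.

New unemployment rate ≈ 2.31%.

Initially, labor force = 1,885.95 + 73.18 = 1,959.13 thousand, so u = 73.18/1,959.13 = 3.74%.
After the first change, unemployed and labor force both fall by 25.99 → E = 1,885.95, U = 47.19, labor force = 1,933.14 thousand.
After the second change, employed and labor force both rise by 106.72; unemployed unchanged → E = 1,992.67, U = 47.19, labor force = 2,039.86 thousand.
New unemployment rate = 47.19 / 2,039.86 = 2.31%.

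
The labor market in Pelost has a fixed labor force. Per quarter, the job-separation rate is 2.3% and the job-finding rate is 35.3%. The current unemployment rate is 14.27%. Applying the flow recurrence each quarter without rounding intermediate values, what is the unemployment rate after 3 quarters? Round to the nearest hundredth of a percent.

Unemployment rate after three quarters ≈ 8.10%.

With a fixed labor force, u_{t+1} = u_t + s·(1−u_t) − f·u_t = u_t·(1−s−f) + s.
Here 1−s−f = 0.624 and s = 0.023.
u_1 = 0.142700 × 0.624 + 0.023 = 0.112045.
u_2 = 0.112045 × 0.624 + 0.023 = 0.092916.
u_3 = 0.092916 × 0.624 + 0.023 = 0.080980.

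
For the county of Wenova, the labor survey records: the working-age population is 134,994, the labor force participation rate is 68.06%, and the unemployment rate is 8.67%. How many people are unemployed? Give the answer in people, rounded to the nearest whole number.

Labor force = 0.6806 × 134,994 = 91,877.
Unemployed = 0.0867 × 91,877 ≈ 7,966.

About 7,966 are unemployed.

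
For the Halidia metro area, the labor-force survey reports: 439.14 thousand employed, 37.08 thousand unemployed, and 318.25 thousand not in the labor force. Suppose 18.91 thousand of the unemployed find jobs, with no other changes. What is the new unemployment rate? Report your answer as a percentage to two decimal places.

Initially, labor force = 439.14 + 37.08 = 476.22 thousand, so u = 37.08/476.22 = 7.79%.
After the change, unemployed falls and employed rises by 18.91; labor force unchanged → E = 458.05, U = 18.17, labor force = 476.22 thousand.
New unemployment rate = 18.17 / 476.22 = 3.82%.

New unemployment rate ≈ 3.82%.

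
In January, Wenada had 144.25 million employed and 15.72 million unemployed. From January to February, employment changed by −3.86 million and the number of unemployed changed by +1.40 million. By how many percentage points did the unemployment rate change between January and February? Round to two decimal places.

January: labor force = 144.25 + 15.72 = 159.97; u = 15.72/159.97 = 9.83%.
February: labor force = 140.39 + 17.12 = 157.51; u = 17.12/157.51 = 10.87%.
Change = 10.87% − 9.83% = +1.04 pp.

The unemployment rate changed by +1.04 percentage points.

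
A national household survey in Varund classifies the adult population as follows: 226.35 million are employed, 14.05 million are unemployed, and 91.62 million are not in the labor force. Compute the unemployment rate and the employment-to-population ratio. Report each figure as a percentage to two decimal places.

Unemployment rate ≈ 5.84%; employment-population ratio ≈ 68.17%.

Labor force = employed + unemployed = 226.35 + 14.05 = 240.40 million.
Working-age population = 240.40 + 91.62 = 332.02 million.
Unemployment rate = 14.05 / 240.40 = 5.84%.
Employment-population ratio = 226.35 / 332.02 = 68.17%.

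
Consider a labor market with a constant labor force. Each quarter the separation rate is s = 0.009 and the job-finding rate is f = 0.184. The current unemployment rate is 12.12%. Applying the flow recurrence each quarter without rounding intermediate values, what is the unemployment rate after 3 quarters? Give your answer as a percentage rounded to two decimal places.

Unemployment rate after three quarters ≈ 8.58%.

With a fixed labor force, u_{t+1} = u_t + s·(1−u_t) − f·u_t = u_t·(1−s−f) + s.
Here 1−s−f = 0.807 and s = 0.009.
u_1 = 0.121200 × 0.807 + 0.009 = 0.106808.
u_2 = 0.106808 × 0.807 + 0.009 = 0.095194.
u_3 = 0.095194 × 0.807 + 0.009 = 0.085822.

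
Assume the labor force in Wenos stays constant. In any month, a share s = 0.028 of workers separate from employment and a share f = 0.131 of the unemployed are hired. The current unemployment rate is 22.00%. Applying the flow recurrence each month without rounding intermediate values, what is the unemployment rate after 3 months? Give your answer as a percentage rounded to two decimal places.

With a fixed labor force, u_{t+1} = u_t + s·(1−u_t) − f·u_t = u_t·(1−s−f) + s.
Here 1−s−f = 0.841 and s = 0.028.
u_1 = 0.220000 × 0.841 + 0.028 = 0.213020.
u_2 = 0.213020 × 0.841 + 0.028 = 0.207150.
u_3 = 0.207150 × 0.841 + 0.028 = 0.202213.

Unemployment rate after three months ≈ 20.22%.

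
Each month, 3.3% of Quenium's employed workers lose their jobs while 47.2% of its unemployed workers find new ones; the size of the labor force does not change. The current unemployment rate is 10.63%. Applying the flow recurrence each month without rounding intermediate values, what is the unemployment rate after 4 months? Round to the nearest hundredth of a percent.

Unemployment rate after four months ≈ 6.78%.

With a fixed labor force, u_{t+1} = u_t + s·(1−u_t) − f·u_t = u_t·(1−s−f) + s.
Here 1−s−f = 0.495 and s = 0.033.
u_1 = 0.106300 × 0.495 + 0.033 = 0.085619.
u_2 = 0.085619 × 0.495 + 0.033 = 0.075381.
u_3 = 0.075381 × 0.495 + 0.033 = 0.070314.
u_4 = 0.070314 × 0.495 + 0.033 = 0.067805.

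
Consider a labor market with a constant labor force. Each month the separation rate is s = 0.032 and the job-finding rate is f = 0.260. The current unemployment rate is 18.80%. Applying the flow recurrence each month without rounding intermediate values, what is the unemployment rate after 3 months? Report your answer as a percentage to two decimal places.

Unemployment rate after three months ≈ 13.74%.

With a fixed labor force, u_{t+1} = u_t + s·(1−u_t) − f·u_t = u_t·(1−s−f) + s.
Here 1−s−f = 0.708 and s = 0.032.
u_1 = 0.188000 × 0.708 + 0.032 = 0.165104.
u_2 = 0.165104 × 0.708 + 0.032 = 0.148894.
u_3 = 0.148894 × 0.708 + 0.032 = 0.137417.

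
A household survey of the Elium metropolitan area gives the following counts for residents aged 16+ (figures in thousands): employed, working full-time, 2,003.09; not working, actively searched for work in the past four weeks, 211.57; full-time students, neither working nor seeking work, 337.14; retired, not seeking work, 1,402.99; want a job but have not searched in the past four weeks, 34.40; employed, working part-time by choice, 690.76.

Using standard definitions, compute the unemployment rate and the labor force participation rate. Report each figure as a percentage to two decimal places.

Unemployment rate ≈ 7.28%; labor force participation rate ≈ 62.08%.

Employed = 2,003.09 + 690.76 = 2,693.85 thousand.
Unemployed = 211.57 thousand.
Labor force = 2,693.85 + 211.57 = 2,905.42 thousand.
Not in labor force = 337.14 + 1,402.99 + 34.40 = 1,774.53 thousand (those not working and not actively searching are outside the labor force — including those who want a job but have given up searching).
Civilian working-age population = 2,905.42 + 1,774.53 = 4,679.95 thousand.
Unemployment rate = 211.57 / 2,905.42 = 7.28%.
Labor force participation rate = 2,905.42 / 4,679.95 = 62.08%.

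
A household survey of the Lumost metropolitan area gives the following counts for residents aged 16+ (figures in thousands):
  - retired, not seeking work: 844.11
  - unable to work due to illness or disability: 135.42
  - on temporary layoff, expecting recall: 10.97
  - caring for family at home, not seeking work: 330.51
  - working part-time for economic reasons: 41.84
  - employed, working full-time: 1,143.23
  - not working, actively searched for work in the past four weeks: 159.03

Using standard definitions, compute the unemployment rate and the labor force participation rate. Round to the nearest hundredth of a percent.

Unemployment rate ≈ 12.55%; labor force participation rate ≈ 50.84%.

Employed = 41.84 + 1,143.23 = 1,185.07 thousand (anyone who worked, including part-time for economic reasons, counts as employed).
Unemployed = 10.97 + 159.03 = 170.00 thousand (jobless and actively searching, or on temporary layoff).
Labor force = 1,185.07 + 170.00 = 1,355.07 thousand.
Not in labor force = 844.11 + 135.42 + 330.51 = 1,310.04 thousand (those not working and not actively searching are outside the labor force).
Civilian working-age population = 1,355.07 + 1,310.04 = 2,665.11 thousand.
Unemployment rate = 170.00 / 1,355.07 = 12.55%.
Labor force participation rate = 1,355.07 / 2,665.11 = 50.84%.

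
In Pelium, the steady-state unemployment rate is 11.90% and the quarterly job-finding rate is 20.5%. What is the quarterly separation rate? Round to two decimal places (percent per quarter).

Separation rate ≈ 2.77% per quarter.

From u* = s/(s+f): s = u·f/(1−u).
s = 0.1190 × 20.5 / (1 − 0.1190) = 2.4395 / 0.8810 ≈ 2.77% per quarter.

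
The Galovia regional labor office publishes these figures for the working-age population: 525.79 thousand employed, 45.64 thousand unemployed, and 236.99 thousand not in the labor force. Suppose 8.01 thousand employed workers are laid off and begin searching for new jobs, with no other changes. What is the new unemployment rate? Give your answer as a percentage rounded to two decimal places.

New unemployment rate ≈ 9.39%.

Initially, labor force = 525.79 + 45.64 = 571.43 thousand, so u = 45.64/571.43 = 7.99%.
After the change, employed falls and unemployed rises by 8.01; labor force unchanged → E = 517.78, U = 53.65, labor force = 571.43 thousand.
New unemployment rate = 53.65 / 571.43 = 9.39%.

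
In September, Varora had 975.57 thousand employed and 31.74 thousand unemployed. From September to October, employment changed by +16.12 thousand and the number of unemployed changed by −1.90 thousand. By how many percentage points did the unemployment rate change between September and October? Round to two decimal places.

The unemployment rate changed by −0.23 percentage points.

September: labor force = 975.57 + 31.74 = 1,007.31; u = 31.74/1,007.31 = 3.15%.
October: labor force = 991.69 + 29.84 = 1,021.53; u = 29.84/1,021.53 = 2.92%.
Change = 2.92% − 3.15% = −0.23 pp.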